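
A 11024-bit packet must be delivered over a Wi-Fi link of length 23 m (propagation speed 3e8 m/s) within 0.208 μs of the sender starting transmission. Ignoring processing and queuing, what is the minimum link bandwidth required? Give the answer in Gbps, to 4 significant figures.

Propagation delay = 23 / 300000000 = 0.0766667 μs.
Transmission budget = 0.208 − 0.0766667 = 0.131333 μs.
R ≥ L / t_tx = 11024 bits / 1.31333e-07 s = 83.94 Gbps.

83.94 Gbps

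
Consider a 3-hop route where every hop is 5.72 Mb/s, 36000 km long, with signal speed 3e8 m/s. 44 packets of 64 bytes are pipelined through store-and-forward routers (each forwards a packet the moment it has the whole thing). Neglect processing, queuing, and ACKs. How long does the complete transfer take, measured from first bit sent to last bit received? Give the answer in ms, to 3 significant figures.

Per-hop transmission t_tx = L/R = 512/5720000 = 0.0895105 ms.
Per-hop propagation t_prop = 36000000/300000000 = 120 ms.
Pipeline fill: first packet needs 3·t_tx to clear all hops; remaining 43 packets each add one t_tx.
Total = (3+44-1)·t_tx + 3·t_prop = 46·0.0895105 + 3·120 = 364 ms.

364 ms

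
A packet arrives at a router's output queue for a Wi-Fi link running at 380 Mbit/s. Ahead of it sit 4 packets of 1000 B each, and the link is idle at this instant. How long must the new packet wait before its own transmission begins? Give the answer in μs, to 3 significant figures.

Each queued packet: L/R = 8000/380000000 = 21.0526 μs.
4 queued → 84.2105 μs.
Queuing delay = 84.2 μs.

84.2 μs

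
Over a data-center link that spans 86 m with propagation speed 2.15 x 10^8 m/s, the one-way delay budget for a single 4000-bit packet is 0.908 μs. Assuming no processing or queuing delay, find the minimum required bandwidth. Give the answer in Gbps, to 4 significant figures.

7.874 Gbps

Propagation delay = 86 / 215000000 = 0.4 μs.
Transmission budget = 0.908 − 0.4 = 0.508 μs.
R ≥ L / t_tx = 4000 bits / 5.08e-07 s = 7.874 Gbps.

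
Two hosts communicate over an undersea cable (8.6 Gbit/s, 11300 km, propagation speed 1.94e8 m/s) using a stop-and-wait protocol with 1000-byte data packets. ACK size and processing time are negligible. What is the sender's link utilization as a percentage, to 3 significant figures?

t_tx = L/R = 8000/8600000000 = 9.30233e-07 s.
t_prop = 11300000/194000000 = 0.0582474 s; RTT = 0.116495 s.
Cycle = t_tx + RTT = 0.116496 s.
Utilization = t_tx / cycle = 9.30233e-07/0.116496 = 0.000799 %.

0.000799 %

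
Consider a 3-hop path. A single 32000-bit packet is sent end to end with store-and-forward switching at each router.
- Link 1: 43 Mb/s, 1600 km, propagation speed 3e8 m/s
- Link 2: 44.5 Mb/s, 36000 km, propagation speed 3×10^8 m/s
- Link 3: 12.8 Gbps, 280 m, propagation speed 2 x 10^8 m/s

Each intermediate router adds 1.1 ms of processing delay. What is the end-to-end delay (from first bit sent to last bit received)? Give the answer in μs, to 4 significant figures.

129000 μs

Transmission delays (L/R per hop): 744.186, 719.101, 2.5 μs; sum = 1465.79 μs.
Propagation delays (d/s per hop): 5333.33, 120000, 1.4 μs; sum = 125335 μs.
Processing at 2 router(s): 2 × 1.1 ms = 2200 μs.
End-to-end = 129000 μs.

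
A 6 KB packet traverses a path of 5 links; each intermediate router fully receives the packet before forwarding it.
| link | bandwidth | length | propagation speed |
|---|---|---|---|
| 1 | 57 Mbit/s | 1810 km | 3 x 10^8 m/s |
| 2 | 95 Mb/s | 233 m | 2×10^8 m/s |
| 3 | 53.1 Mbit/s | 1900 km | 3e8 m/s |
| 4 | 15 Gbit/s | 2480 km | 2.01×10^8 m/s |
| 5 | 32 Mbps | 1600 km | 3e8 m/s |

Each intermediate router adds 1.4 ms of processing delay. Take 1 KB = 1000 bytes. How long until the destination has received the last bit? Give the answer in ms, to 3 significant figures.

L = 48000 bits.
Transmission delays (L/R per hop): 0.842105, 0.505263, 0.903955, 0.0032, 1.5 ms; sum = 3.75452 ms.
Propagation delays (d/s per hop): 6.03333, 0.001165, 6.33333, 12.3383, 5.33333 ms; sum = 30.0395 ms.
Processing at 4 router(s): 4 × 1.4 ms = 5.6 ms.
End-to-end = 39.4 ms.

39.4 ms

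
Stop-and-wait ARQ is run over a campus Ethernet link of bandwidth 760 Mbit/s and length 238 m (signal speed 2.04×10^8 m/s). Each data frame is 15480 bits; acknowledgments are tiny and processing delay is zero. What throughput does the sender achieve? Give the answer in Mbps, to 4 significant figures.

681.9 Mbps

t_tx = L/R = 15480/760000000 = 2.03684e-05 s.
t_prop = 238/204000000 = 1.16667e-06 s; RTT = 2.33333e-06 s.
Cycle = t_tx + RTT = 2.27018e-05 s.
Throughput = L / cycle = 15480 / 2.27018e-05 = 681.9 Mbps.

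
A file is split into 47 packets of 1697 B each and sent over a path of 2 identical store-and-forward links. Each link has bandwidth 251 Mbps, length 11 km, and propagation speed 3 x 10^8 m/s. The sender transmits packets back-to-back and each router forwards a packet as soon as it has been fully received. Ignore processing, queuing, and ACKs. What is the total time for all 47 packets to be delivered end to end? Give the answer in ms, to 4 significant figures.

2.670 ms

Per-hop transmission t_tx = L/R = 13576/251000000 = 0.0540876 ms.
Per-hop propagation t_prop = 11000/300000000 = 0.0366667 ms.
Pipeline fill: first packet needs 2·t_tx to clear all hops; remaining 46 packets each add one t_tx.
Total = (2+47-1)·t_tx + 2·t_prop = 48·0.0540876 + 2·0.0366667 = 2.670 ms.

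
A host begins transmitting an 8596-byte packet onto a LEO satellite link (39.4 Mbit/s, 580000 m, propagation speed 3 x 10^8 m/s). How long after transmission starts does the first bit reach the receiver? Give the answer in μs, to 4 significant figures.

1933 μs

First bit experiences only propagation delay: d/s = 580000/300000000 = 1933 μs.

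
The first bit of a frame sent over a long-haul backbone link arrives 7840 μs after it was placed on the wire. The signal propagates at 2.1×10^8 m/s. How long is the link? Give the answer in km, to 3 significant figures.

1650 km

d = s × t_prop = 210000000 × 0.00784 = 1650 km.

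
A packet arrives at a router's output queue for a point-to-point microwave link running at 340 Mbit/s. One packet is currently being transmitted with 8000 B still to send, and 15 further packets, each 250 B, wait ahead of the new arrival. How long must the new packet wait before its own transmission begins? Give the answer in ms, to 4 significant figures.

Each queued packet: L/R = 2000/340000000 = 0.00588235 ms.
15 queued → 0.0882353 ms.
Plus remaining 64000 bits of current packet: 0.188235 ms.
Queuing delay = 0.2765 ms.

0.2765 ms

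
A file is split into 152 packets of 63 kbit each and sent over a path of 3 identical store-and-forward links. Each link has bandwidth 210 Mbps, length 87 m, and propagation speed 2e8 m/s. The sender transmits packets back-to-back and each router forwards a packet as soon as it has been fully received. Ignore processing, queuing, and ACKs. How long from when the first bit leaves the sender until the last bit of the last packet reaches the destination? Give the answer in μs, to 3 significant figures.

46200 μs

Per-hop transmission t_tx = L/R = 63000/210000000 = 300 μs.
Per-hop propagation t_prop = 87/200000000 = 0.435 μs.
Pipeline fill: first packet needs 3·t_tx to clear all hops; remaining 151 packets each add one t_tx.
Total = (3+152-1)·t_tx + 3·t_prop = 154·300 + 3·0.435 = 46200 μs.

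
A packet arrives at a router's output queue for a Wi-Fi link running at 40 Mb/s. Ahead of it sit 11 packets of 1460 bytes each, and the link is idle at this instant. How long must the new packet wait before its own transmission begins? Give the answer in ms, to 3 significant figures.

Each queued packet: L/R = 11680/40000000 = 0.292 ms.
11 queued → 3.212 ms.
Queuing delay = 3.21 ms.

3.21 ms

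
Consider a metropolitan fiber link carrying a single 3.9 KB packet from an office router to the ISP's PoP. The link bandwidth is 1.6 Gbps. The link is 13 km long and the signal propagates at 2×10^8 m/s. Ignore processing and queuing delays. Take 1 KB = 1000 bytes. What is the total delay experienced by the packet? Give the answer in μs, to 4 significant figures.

L = 31200 bits.
Transmission delay = L/R = 31200 / 1600000000 = 19.5 μs.
Propagation delay = d/s = 13000 m / 200000000 m/s = 65 μs.
Total = 84.50 μs.

84.50 μs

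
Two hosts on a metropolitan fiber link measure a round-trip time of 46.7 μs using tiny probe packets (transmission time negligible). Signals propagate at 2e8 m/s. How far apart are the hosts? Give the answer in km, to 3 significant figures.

4.67 km

One-way propagation = RTT/2 = 23.35 μs.
d = s × t = 200000000 × 2.335e-05 = 4.67 km.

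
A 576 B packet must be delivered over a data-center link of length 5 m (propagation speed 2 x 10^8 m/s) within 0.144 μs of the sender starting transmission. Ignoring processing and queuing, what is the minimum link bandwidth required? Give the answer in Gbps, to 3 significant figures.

L = 4608 bits.
Propagation delay = 5 / 200000000 = 0.025 μs.
Transmission budget = 0.144 − 0.025 = 0.119 μs.
R ≥ L / t_tx = 4608 bits / 1.19e-07 s = 38.7 Gbps.

38.7 Gbps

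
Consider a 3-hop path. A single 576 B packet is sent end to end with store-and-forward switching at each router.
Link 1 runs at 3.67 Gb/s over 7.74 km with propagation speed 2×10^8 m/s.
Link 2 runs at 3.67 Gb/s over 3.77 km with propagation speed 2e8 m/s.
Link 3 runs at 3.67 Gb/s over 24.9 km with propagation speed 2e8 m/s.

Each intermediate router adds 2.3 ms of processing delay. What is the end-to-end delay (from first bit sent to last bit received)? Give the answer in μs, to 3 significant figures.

4790 μs

L = 576 × 8 = 4608 bits.
Transmission delay per hop = L/R = 4608/3670000000 = 1.25559 μs; 3 hops → 3.76676 μs.
Propagation delays (d/s per hop): 38.7, 18.85, 124.5 μs; sum = 182.05 μs.
Processing at 2 router(s): 2 × 2.3 ms = 4600 μs.
End-to-end = 4790 μs.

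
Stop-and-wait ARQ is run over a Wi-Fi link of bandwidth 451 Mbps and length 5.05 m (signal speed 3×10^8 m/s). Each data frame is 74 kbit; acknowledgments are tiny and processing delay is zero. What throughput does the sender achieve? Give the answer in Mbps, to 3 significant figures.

t_tx = L/R = 74000/451000000 = 0.00016408 s.
t_prop = 5.05/300000000 = 1.68333e-08 s; RTT = 3.36667e-08 s.
Cycle = t_tx + RTT = 0.000164113 s.
Throughput = L / cycle = 74000 / 0.000164113 = 451 Mbps.

451 Mbps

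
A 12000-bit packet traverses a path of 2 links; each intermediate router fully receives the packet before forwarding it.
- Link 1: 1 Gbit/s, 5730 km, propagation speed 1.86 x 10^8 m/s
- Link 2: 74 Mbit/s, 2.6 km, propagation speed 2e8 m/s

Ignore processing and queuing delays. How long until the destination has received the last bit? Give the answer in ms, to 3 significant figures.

Transmission delays (L/R per hop): 0.012, 0.162162 ms; sum = 0.174162 ms.
Propagation delays (d/s per hop): 30.8065, 0.013 ms; sum = 30.8195 ms.
End-to-end = 31.0 ms.

31.0 ms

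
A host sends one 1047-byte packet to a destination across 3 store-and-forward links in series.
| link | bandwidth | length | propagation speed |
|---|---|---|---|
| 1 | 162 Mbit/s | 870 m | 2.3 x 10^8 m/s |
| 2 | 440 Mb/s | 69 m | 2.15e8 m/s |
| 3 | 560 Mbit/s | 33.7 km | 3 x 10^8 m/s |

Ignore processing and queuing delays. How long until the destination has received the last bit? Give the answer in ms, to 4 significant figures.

L = 1047 × 8 = 8376 bits.
Transmission delays (L/R per hop): 0.0517037, 0.0190364, 0.0149571 ms; sum = 0.0856972 ms.
Propagation delays (d/s per hop): 0.00378261, 0.00032093, 0.112333 ms; sum = 0.116437 ms.
End-to-end = 0.2021 ms.

0.2021 ms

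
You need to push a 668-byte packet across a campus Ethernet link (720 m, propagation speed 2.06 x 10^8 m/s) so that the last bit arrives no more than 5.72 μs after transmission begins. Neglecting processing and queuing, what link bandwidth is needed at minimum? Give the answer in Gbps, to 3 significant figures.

L = 5344 bits.
Propagation delay = 720 / 206000000 = 3.49515 μs.
Transmission budget = 5.72 − 3.49515 = 2.22485 μs.
R ≥ L / t_tx = 5344 bits / 2.22485e-06 s = 2.40 Gbps.

2.40 Gbps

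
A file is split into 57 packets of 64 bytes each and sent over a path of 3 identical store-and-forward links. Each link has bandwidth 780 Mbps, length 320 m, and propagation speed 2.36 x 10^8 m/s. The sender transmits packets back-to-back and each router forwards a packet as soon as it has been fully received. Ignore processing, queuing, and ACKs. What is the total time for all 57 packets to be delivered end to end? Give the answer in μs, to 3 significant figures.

42.8 μs

Per-hop transmission t_tx = L/R = 512/780000000 = 0.65641 μs.
Per-hop propagation t_prop = 320/236000000 = 1.35593 μs.
Pipeline fill: first packet needs 3·t_tx to clear all hops; remaining 56 packets each add one t_tx.
Total = (3+57-1)·t_tx + 3·t_prop = 59·0.65641 + 3·1.35593 = 42.8 μs.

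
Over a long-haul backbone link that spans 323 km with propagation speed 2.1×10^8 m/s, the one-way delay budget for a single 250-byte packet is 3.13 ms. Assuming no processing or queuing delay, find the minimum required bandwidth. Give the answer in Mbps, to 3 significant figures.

1.26 Mbps

L = 2000 bits.
Propagation delay = 323000 / 210000000 = 1.5381 ms.
Transmission budget = 3.13 − 1.5381 = 1.5919 ms.
R ≥ L / t_tx = 2000 bits / 0.0015919 s = 1.26 Mbps.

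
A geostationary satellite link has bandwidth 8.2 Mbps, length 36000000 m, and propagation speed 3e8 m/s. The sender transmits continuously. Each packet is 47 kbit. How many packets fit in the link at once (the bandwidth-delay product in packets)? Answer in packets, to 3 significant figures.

Propagation delay = 36000000 / 300000000 = 0.12 s.
BDP = R × t_prop = 8.2e+06 × 0.12 = 984000 bits.
In packets of 47000 bits: 20.9 packets.

20.9 packets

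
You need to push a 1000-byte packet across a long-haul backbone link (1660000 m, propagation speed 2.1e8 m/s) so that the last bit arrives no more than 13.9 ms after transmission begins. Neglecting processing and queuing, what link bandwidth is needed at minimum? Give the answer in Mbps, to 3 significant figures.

L = 8000 bits.
Propagation delay = 1660000 / 210000000 = 7.90476 ms.
Transmission budget = 13.9 − 7.90476 = 5.99524 ms.
R ≥ L / t_tx = 8000 bits / 0.00599524 s = 1.33 Mbps.

1.33 Mbps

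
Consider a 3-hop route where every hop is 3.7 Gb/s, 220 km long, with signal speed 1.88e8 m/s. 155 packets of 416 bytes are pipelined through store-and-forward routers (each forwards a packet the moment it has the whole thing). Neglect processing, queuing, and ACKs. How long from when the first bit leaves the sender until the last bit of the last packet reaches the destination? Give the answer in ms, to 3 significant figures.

Per-hop transmission t_tx = L/R = 3328/3700000000 = 0.000899459 ms.
Per-hop propagation t_prop = 220000/188000000 = 1.17021 ms.
Pipeline fill: first packet needs 3·t_tx to clear all hops; remaining 154 packets each add one t_tx.
Total = (3+155-1)·t_tx + 3·t_prop = 157·0.000899459 + 3·1.17021 = 3.65 ms.

3.65 ms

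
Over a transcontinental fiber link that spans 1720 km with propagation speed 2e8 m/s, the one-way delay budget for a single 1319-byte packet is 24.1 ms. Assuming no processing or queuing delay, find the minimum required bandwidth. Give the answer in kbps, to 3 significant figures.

681 kbps

L = 10552 bits.
Propagation delay = 1720000 / 200000000 = 8.6 ms.
Transmission budget = 24.1 − 8.6 = 15.5 ms.
R ≥ L / t_tx = 10552 bits / 0.0155 s = 681 kbps.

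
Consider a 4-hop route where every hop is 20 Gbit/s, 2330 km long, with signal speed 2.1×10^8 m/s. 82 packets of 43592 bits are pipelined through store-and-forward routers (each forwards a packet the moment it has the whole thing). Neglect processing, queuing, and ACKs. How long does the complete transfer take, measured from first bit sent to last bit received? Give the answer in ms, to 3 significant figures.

44.6 ms

Per-hop transmission t_tx = L/R = 43592/20000000000 = 0.0021796 ms.
Per-hop propagation t_prop = 2330000/210000000 = 11.0952 ms.
Pipeline fill: first packet needs 4·t_tx to clear all hops; remaining 81 packets each add one t_tx.
Total = (4+82-1)·t_tx + 4·t_prop = 85·0.0021796 + 4·11.0952 = 44.6 ms.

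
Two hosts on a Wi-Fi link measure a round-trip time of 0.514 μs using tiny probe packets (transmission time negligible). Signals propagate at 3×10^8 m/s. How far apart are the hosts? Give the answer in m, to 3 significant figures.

77.1 m

One-way propagation = RTT/2 = 0.257 μs.
d = s × t = 300000000 × 2.57e-07 = 77.1 m.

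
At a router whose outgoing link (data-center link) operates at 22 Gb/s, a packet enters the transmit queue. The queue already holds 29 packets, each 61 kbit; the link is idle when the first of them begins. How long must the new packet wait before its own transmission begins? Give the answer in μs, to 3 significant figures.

Each queued packet: L/R = 61000/22000000000 = 2.77273 μs.
29 queued → 80.4091 μs.
Queuing delay = 80.4 μs.

80.4 μs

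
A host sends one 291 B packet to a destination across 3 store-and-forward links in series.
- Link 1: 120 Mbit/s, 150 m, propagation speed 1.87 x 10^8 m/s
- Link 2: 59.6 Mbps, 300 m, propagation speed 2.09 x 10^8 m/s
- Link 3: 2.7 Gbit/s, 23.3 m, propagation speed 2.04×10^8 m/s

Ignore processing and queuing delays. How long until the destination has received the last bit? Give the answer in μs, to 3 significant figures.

L = 291 × 8 = 2328 bits.
Transmission delays (L/R per hop): 19.4, 39.0604, 0.862222 μs; sum = 59.3226 μs.
Propagation delays (d/s per hop): 0.802139, 1.43541, 0.114216 μs; sum = 2.35176 μs.
End-to-end = 61.7 μs.

61.7 μs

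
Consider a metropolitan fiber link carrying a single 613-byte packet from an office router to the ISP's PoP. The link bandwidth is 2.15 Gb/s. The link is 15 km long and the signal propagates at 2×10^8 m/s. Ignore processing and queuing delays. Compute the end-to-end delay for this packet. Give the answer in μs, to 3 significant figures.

77.3 μs

L = 613 × 8 = 4904 bits.
Transmission delay = L/R = 4904 / 2150000000 = 2.28093 μs.
Propagation delay = d/s = 15000 m / 200000000 m/s = 75 μs.
Total = 77.3 μs.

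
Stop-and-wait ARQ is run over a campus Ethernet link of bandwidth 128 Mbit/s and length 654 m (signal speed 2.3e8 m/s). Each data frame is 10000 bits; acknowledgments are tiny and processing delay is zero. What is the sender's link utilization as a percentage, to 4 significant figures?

t_tx = L/R = 10000/128000000 = 7.8125e-05 s.
t_prop = 654/2.3e+08 = 2.84348e-06 s; RTT = 5.68696e-06 s.
Cycle = t_tx + RTT = 8.3812e-05 s.
Utilization = t_tx / cycle = 7.8125e-05/8.3812e-05 = 93.21 %.

93.21 %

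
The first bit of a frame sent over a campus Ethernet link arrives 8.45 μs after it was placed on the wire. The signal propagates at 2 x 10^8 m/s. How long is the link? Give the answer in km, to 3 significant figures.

d = s × t_prop = 200000000 × 8.45e-06 = 1.69 km.

1.69 km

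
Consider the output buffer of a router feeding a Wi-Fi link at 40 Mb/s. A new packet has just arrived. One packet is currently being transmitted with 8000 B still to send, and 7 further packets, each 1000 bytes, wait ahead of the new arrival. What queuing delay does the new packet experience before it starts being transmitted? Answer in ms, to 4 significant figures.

Each queued packet: L/R = 8000/40000000 = 0.2 ms.
7 queued → 1.4 ms.
Plus remaining 64000 bits of current packet: 1.6 ms.
Queuing delay = 3.000 ms.

3.000 ms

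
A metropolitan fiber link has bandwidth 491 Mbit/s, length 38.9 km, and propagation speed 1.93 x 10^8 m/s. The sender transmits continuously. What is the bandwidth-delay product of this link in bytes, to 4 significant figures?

Propagation delay = 38900 / 193000000 = 0.000201554 s.
BDP = R × t_prop = 491000000 × 0.000201554 = 98963.2 bits.
In bytes: 98963.2/8 = 12370 bytes.

12370 bytes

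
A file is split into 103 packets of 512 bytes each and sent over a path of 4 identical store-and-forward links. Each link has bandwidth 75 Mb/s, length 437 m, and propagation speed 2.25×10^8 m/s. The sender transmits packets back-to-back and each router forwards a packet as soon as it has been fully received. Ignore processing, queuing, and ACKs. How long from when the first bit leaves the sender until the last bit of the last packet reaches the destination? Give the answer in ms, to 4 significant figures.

Per-hop transmission t_tx = L/R = 4096/75000000 = 0.0546133 ms.
Per-hop propagation t_prop = 437/225000000 = 0.00194222 ms.
Pipeline fill: first packet needs 4·t_tx to clear all hops; remaining 102 packets each add one t_tx.
Total = (4+103-1)·t_tx + 4·t_prop = 106·0.0546133 + 4·0.00194222 = 5.797 ms.

5.797 ms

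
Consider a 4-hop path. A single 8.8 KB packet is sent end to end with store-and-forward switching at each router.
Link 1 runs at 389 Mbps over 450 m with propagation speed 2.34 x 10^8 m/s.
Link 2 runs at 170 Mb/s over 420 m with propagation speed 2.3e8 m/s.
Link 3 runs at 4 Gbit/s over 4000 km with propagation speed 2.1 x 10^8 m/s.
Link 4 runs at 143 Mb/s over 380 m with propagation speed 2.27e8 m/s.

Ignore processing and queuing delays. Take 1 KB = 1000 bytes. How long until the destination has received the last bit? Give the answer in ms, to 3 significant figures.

20.2 ms

L = 70400 bits.
Transmission delays (L/R per hop): 0.180977, 0.414118, 0.0176, 0.492308 ms; sum = 1.105 ms.
Propagation delays (d/s per hop): 0.00192308, 0.00182609, 19.0476, 0.00167401 ms; sum = 19.053 ms.
End-to-end = 20.2 ms.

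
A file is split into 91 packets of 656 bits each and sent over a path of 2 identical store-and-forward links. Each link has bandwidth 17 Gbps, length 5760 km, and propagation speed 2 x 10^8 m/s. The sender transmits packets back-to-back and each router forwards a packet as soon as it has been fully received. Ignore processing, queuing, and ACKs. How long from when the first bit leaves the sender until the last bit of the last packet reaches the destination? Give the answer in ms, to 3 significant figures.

57.6 ms

Per-hop transmission t_tx = L/R = 656/17000000000 = 3.85882e-05 ms.
Per-hop propagation t_prop = 5760000/200000000 = 28.8 ms.
Pipeline fill: first packet needs 2·t_tx to clear all hops; remaining 90 packets each add one t_tx.
Total = (2+91-1)·t_tx + 2·t_prop = 92·3.85882e-05 + 2·28.8 = 57.6 ms.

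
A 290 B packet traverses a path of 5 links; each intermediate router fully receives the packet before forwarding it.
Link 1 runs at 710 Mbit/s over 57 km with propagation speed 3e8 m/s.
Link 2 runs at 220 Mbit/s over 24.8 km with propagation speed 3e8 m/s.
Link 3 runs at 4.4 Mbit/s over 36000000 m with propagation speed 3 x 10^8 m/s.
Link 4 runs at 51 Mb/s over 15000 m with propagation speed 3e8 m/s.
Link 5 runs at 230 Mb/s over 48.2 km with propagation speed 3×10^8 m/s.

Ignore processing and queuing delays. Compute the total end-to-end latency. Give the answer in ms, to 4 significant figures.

121.1 ms

L = 290 × 8 = 2320 bits.
Transmission delays (L/R per hop): 0.00326761, 0.0105455, 0.527273, 0.0454902, 0.010087 ms; sum = 0.596663 ms.
Propagation delays (d/s per hop): 0.19, 0.0826667, 120, 0.05, 0.160667 ms; sum = 120.483 ms.
End-to-end = 121.1 ms.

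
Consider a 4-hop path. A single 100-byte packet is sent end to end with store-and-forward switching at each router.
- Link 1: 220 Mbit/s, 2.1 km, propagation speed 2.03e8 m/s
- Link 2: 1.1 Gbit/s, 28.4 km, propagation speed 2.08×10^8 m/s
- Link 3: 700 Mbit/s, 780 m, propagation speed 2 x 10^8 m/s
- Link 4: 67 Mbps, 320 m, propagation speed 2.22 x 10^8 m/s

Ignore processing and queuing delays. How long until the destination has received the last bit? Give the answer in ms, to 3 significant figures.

L = 100 × 8 = 800 bits.
Transmission delays (L/R per hop): 0.00363636, 0.000727273, 0.00114286, 0.0119403 ms; sum = 0.0174468 ms.
Propagation delays (d/s per hop): 0.0103448, 0.136538, 0.0039, 0.00144144 ms; sum = 0.152225 ms.
End-to-end = 0.170 ms.

0.170 ms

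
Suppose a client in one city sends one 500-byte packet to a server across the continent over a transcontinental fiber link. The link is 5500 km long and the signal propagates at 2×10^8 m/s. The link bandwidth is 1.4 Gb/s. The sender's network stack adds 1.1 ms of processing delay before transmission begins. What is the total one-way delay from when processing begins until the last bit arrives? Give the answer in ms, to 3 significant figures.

L = 500 × 8 = 4000 bits.
Transmission delay = L/R = 4000 / 1400000000 = 0.00285714 ms.
Propagation delay = d/s = 5500000 m / 200000000 m/s = 27.5 ms.
Plus processing delay 1.1 ms = 1.1 ms.
Total = 28.6 ms.

28.6 ms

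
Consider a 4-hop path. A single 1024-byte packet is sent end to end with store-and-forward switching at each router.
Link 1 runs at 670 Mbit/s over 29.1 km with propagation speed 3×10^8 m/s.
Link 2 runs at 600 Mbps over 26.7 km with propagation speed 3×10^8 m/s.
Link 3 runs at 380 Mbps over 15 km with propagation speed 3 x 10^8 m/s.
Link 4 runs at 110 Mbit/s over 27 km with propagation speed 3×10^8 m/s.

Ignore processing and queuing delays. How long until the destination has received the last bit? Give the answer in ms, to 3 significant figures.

0.448 ms

L = 1024 × 8 = 8192 bits.
Transmission delays (L/R per hop): 0.0122269, 0.0136533, 0.0215579, 0.0744727 ms; sum = 0.121911 ms.
Propagation delays (d/s per hop): 0.097, 0.089, 0.05, 0.09 ms; sum = 0.326 ms.
End-to-end = 0.448 ms.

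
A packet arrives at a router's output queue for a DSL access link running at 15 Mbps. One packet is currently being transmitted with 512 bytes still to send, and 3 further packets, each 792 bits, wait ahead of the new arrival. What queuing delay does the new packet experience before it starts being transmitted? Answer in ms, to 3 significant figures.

0.431 ms

Each queued packet: L/R = 792/15000000 = 0.0528 ms.
3 queued → 0.1584 ms.
Plus remaining 4096 bits of current packet: 0.273067 ms.
Queuing delay = 0.431 ms.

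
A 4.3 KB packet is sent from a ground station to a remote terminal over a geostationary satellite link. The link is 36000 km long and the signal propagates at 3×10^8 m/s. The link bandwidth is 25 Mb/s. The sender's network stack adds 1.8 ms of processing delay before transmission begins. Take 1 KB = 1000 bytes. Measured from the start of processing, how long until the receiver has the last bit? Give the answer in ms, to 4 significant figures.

L = 34400 bits.
Transmission delay = L/R = 34400 / 25000000 = 1.376 ms.
Propagation delay = d/s = 36000000 m / 300000000 m/s = 120 ms.
Plus processing delay 1.8 ms = 1.8 ms.
Total = 123.2 ms.

123.2 ms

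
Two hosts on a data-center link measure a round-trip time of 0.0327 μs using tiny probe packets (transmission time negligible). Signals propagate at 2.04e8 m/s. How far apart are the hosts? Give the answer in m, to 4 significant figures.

One-way propagation = RTT/2 = 0.01635 μs.
d = s × t = 204000000 × 1.635e-08 = 3.335 m.

3.335 m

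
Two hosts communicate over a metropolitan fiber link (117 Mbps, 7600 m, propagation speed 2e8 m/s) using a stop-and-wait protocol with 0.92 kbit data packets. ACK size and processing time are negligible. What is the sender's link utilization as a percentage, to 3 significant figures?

9.38 %

t_tx = L/R = 920/117000000 = 7.86325e-06 s.
t_prop = 7600/200000000 = 3.8e-05 s; RTT = 7.6e-05 s.
Cycle = t_tx + RTT = 8.38632e-05 s.
Utilization = t_tx / cycle = 7.86325e-06/8.38632e-05 = 9.38 %.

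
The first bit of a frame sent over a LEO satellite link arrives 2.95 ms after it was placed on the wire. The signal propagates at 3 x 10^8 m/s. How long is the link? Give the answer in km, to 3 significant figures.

d = s × t_prop = 300000000 × 0.00295 = 885 km.

885 km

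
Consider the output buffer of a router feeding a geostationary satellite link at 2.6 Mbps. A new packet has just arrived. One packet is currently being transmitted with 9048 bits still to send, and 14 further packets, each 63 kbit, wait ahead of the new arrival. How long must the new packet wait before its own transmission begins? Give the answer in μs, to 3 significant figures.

Each queued packet: L/R = 63000/2600000 = 24230.8 μs.
14 queued → 339231 μs.
Plus remaining 9048 bits of current packet: 3480 μs.
Queuing delay = 343000 μs.

343000 μs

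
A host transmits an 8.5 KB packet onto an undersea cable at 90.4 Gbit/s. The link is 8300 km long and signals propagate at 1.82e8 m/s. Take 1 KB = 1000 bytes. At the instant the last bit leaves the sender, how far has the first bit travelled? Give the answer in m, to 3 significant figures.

t_tx = L/R = 68000/90400000000 = 7.52212e-07 s.
Distance = s × t_tx = 182000000 × 7.52212e-07 = 137 m.

137 m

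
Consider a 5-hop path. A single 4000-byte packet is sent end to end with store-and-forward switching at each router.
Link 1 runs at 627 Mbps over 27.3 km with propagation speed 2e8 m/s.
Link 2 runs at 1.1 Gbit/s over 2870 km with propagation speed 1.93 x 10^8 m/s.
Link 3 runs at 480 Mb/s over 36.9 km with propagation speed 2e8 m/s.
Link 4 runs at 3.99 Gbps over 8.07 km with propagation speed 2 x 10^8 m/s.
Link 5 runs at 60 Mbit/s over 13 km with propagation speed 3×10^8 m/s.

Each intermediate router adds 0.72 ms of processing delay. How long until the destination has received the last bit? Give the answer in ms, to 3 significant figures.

18.8 ms

L = 4000 × 8 = 32000 bits.
Transmission delays (L/R per hop): 0.0510367, 0.0290909, 0.0666667, 0.00802005, 0.533333 ms; sum = 0.688148 ms.
Propagation delays (d/s per hop): 0.1365, 14.8705, 0.1845, 0.04035, 0.0433333 ms; sum = 15.2751 ms.
Processing at 4 router(s): 4 × 0.72 ms = 2.88 ms.
End-to-end = 18.8 ms.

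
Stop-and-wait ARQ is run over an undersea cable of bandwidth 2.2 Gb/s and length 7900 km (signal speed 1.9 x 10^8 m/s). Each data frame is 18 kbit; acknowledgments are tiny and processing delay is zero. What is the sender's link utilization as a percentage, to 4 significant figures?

t_tx = L/R = 18000/2200000000 = 8.18182e-06 s.
t_prop = 7900000/190000000 = 0.0415789 s; RTT = 0.0831579 s.
Cycle = t_tx + RTT = 0.0831661 s.
Utilization = t_tx / cycle = 8.18182e-06/0.0831661 = 0.009838 %.

0.009838 %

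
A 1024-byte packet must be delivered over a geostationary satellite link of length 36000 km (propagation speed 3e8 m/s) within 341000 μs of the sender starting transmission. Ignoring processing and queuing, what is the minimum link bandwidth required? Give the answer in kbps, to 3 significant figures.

37.1 kbps

L = 8192 bits.
Propagation delay = 36000000 / 300000000 = 120000 μs.
Transmission budget = 341000 − 120000 = 221000 μs.
R ≥ L / t_tx = 8192 bits / 0.221 s = 37.1 kbps.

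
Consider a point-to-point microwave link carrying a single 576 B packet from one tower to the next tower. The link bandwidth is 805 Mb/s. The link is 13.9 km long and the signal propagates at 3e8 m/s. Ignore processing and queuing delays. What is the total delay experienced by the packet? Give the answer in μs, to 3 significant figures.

L = 576 × 8 = 4608 bits.
Transmission delay = L/R = 4608 / 805000000 = 5.72422 μs.
Propagation delay = d/s = 13900 m / 300000000 m/s = 46.3333 μs.
Total = 52.1 μs.

52.1 μs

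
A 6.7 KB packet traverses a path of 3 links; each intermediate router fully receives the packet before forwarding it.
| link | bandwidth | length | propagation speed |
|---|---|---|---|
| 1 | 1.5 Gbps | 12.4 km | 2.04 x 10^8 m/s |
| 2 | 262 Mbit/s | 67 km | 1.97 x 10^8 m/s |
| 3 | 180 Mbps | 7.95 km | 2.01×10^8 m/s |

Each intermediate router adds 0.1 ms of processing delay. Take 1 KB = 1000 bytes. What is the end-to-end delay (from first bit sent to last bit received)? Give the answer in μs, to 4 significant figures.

1179 μs

L = 53600 bits.
Transmission delays (L/R per hop): 35.7333, 204.58, 297.778 μs; sum = 538.091 μs.
Propagation delays (d/s per hop): 60.7843, 340.102, 39.5522 μs; sum = 440.438 μs.
Processing at 2 router(s): 2 × 0.1 ms = 200 μs.
End-to-end = 1179 μs.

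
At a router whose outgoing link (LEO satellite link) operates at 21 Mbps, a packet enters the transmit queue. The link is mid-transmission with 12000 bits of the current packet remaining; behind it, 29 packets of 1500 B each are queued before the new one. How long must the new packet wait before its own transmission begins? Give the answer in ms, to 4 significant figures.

Each queued packet: L/R = 12000/21000000 = 0.571429 ms.
29 queued → 16.5714 ms.
Plus remaining 12000 bits of current packet: 0.571429 ms.
Queuing delay = 17.14 ms.

17.14 ms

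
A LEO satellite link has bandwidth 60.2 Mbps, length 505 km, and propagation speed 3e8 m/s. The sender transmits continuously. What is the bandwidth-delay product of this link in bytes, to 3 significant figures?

12700 bytes

Propagation delay = 505000 / 300000000 = 0.00168333 s.
BDP = R × t_prop = 60200000 × 0.00168333 = 101337 bits.
In bytes: 101337/8 = 12700 bytes.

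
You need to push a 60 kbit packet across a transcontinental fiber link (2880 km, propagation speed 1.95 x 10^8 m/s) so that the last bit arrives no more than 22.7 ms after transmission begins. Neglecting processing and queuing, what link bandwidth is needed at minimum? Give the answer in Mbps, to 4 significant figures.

Propagation delay = 2880000 / 195000000 = 14.7692 ms.
Transmission budget = 22.7 − 14.7692 = 7.93077 ms.
R ≥ L / t_tx = 60000 bits / 0.00793077 s = 7.565 Mbps.

7.565 Mbps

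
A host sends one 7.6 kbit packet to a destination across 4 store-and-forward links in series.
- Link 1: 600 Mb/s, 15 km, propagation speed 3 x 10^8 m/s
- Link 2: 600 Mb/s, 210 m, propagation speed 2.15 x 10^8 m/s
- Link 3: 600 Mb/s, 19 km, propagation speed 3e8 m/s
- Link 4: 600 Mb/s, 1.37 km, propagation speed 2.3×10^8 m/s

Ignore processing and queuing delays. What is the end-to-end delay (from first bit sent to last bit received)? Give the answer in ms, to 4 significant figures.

L = 7600 bits.
Transmission delay per hop = L/R = 7600/600000000 = 0.0126667 ms; 4 hops → 0.0506667 ms.
Propagation delays (d/s per hop): 0.05, 0.000976744, 0.0633333, 0.00595652 ms; sum = 0.120267 ms.
End-to-end = 0.1709 ms.

0.1709 ms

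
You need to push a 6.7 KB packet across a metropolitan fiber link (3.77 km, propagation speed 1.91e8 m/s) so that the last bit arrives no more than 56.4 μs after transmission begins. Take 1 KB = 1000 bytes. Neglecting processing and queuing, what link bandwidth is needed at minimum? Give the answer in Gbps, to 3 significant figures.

L = 53600 bits.
Propagation delay = 3770 / 191000000 = 19.7382 μs.
Transmission budget = 56.4 − 19.7382 = 36.6618 μs.
R ≥ L / t_tx = 53600 bits / 3.66618e-05 s = 1.46 Gbps.

1.46 Gbps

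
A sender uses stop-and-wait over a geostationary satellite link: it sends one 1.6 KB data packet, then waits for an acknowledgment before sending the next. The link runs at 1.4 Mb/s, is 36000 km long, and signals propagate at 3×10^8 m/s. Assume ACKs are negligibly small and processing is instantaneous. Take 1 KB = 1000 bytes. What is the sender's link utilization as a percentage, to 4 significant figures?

t_tx = L/R = 12800/1400000 = 0.00914286 s.
t_prop = 36000000/300000000 = 0.12 s; RTT = 0.24 s.
Cycle = t_tx + RTT = 0.249143 s.
Utilization = t_tx / cycle = 0.00914286/0.249143 = 3.670 %.

3.670 %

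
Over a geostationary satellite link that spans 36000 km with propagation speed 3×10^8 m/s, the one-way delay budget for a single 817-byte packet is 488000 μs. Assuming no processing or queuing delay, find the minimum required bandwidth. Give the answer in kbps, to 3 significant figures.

L = 6536 bits.
Propagation delay = 36000000 / 300000000 = 120000 μs.
Transmission budget = 488000 − 120000 = 368000 μs.
R ≥ L / t_tx = 6536 bits / 0.368 s = 17.8 kbps.

17.8 kbps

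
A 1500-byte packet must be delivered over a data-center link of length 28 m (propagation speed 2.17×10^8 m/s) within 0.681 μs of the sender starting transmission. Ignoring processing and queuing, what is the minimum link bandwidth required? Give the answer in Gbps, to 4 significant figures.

21.74 Gbps

L = 12000 bits.
Propagation delay = 28 / 217000000 = 0.129032 μs.
Transmission budget = 0.681 − 0.129032 = 0.551968 μs.
R ≥ L / t_tx = 12000 bits / 5.51968e-07 s = 21.74 Gbps.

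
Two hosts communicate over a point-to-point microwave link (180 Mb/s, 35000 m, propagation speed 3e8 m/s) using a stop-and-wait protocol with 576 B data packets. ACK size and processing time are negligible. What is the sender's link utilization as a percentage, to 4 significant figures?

t_tx = L/R = 4608/180000000 = 2.56e-05 s.
t_prop = 35000/300000000 = 0.000116667 s; RTT = 0.000233333 s.
Cycle = t_tx + RTT = 0.000258933 s.
Utilization = t_tx / cycle = 2.56e-05/0.000258933 = 9.887 %.

9.887 %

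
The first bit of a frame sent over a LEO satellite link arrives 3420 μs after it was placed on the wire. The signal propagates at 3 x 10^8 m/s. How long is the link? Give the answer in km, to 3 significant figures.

1030 km

d = s × t_prop = 300000000 × 0.00342 = 1030 km.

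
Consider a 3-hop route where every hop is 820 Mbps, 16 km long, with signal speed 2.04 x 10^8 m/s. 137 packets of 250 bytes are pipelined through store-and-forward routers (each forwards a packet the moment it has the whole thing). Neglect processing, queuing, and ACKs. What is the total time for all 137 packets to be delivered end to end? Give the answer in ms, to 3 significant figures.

Per-hop transmission t_tx = L/R = 2000/820000000 = 0.00243902 ms.
Per-hop propagation t_prop = 16000/204000000 = 0.0784314 ms.
Pipeline fill: first packet needs 3·t_tx to clear all hops; remaining 136 packets each add one t_tx.
Total = (3+137-1)·t_tx + 3·t_prop = 139·0.00243902 + 3·0.0784314 = 0.574 ms.

0.574 ms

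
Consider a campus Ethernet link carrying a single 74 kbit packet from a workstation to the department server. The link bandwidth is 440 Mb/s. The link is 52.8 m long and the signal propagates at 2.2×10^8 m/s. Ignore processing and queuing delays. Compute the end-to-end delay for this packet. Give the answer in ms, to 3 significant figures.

0.168 ms

L = 74000 bits.
Transmission delay = L/R = 74000 / 440000000 = 0.168182 ms.
Propagation delay = d/s = 52.8 m / 2.2e+08 m/s = 0.00024 ms.
Total = 0.168 ms.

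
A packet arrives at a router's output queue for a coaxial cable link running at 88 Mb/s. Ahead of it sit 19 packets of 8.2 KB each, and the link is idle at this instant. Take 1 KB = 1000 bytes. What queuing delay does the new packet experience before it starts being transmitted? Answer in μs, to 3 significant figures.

Each queued packet: L/R = 65600/88000000 = 745.455 μs.
19 queued → 14163.6 μs.
Queuing delay = 14200 μs.

14200 μs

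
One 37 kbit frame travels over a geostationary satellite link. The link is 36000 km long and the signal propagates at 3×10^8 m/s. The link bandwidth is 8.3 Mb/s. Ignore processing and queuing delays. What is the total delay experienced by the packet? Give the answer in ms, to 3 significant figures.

124 ms

L = 37000 bits.
Transmission delay = L/R = 37000 / 8.3e+06 = 4.45783 ms.
Propagation delay = d/s = 36000000 m / 300000000 m/s = 120 ms.
Total = 124 ms.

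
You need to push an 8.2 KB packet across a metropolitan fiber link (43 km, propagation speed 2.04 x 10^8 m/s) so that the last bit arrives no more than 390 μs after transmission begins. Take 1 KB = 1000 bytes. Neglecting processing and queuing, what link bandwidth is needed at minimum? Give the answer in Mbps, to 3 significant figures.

L = 65600 bits.
Propagation delay = 43000 / 204000000 = 210.784 μs.
Transmission budget = 390 − 210.784 = 179.216 μs.
R ≥ L / t_tx = 65600 bits / 0.000179216 s = 366 Mbps.

366 Mbps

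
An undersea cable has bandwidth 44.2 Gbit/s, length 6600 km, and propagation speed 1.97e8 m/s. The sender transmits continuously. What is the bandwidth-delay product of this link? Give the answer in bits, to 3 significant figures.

Propagation delay = 6600000 / 197000000 = 0.0335025 s.
BDP = R × t_prop = 44200000000 × 0.0335025 = 1480810000 bits.

1480000000 bits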